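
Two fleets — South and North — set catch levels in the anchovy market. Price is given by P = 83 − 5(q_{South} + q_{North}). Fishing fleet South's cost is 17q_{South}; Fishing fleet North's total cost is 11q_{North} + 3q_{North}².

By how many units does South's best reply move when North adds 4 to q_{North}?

-2

Fishing fleet South's profit: π = q_{South}(83 − 5(q_{South} + q_{North})) − 17q_{South}.
∂π/∂q_{South} = 66 − 10q_{South} − 5q_{North} = 0, so q_{South} = 6.6 − 0.5q_{North}.
The reaction-function slope is −0.5, so a 4-unit rise in q_{North} moves q_{South} by −0.5 × 4 = −2. South's best response falls — the actions are strategic substitutes.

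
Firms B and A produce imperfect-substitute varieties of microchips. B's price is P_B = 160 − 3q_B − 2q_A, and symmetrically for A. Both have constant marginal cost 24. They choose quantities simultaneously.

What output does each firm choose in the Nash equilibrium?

Firm B's profit: π = q_B(160 − 3q_B − 2q_A) − 24q_B.
∂π/∂q_B = 136 − 6q_B − 2q_A = 0 ⇒ q_B = 68/3 − (1/3)q_A.
The game is symmetric, so in equilibrium q_A = q_B: the reaction function gives (4/3)q_B = 68/3, hence q_B = 17.

17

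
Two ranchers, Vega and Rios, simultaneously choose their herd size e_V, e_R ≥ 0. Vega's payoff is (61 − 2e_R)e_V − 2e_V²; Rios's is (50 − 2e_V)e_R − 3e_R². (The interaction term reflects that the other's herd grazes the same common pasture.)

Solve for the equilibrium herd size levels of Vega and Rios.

Expanding Vega's payoff: 61e_V − 2e_Re_V − 2e_V².
∂π/∂e_V = 61 − 2e_R − 4e_V = 0, so e_V = 15.25 − 0.5e_R.
Likewise for Rios: e_R = 25/3 − (1/3)e_V.
Substituting the second reaction function into the first: e_V = 15.25 − 0.5(25/3 − (1/3)e_V), which gives (5/6)e_V = 133/12 ⇒ e_V = 13.3.
Then e_R = 25/3 − (1/3)·13.3 = 3.9.

13.3, 3.9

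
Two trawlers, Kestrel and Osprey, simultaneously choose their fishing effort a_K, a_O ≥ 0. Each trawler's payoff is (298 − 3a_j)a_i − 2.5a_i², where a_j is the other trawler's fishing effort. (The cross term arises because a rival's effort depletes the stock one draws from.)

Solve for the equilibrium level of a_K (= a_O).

Kestrel's payoff is (298 − 3a_O)a_K − 2.5a_K².
∂π/∂a_K = 298 − 3a_O − 5a_K = 0, so a_K = 59.6 − 0.6a_O.
Setting a_K = a_O in the reaction function: a_K = 59.6 − 0.6a_K, so a_K = 59.6 / 1.6 = 37.25.

37.25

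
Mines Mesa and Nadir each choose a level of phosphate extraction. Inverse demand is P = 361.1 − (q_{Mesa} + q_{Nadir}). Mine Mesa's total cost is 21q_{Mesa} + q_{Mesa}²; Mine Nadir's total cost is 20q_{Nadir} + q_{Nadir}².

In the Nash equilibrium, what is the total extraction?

Mine Mesa's profit: π = q_{Mesa}(361.1 − (q_{Mesa} + q_{Nadir})) − 21q_{Mesa} − q_{Mesa}².
∂π/∂q_{Mesa} = 340.1 − 4q_{Mesa} − q_{Nadir} = 0, so q_{Mesa} = 85.025 − 0.25q_{Nadir}.
By the same steps for Nadir: q_{Nadir} = 85.275 − 0.25q_{Mesa}.
Solving the two reaction functions simultaneously: (1 − (−0.25)(−0.25))q_{Mesa} = 85.025 − 0.25·85.275, so 0.9375q_{Mesa} = 10193/160 and q_{Mesa} = 10193/150.
Then q_{Nadir} = 85.275 − 0.25·(10193/150) = 10243/150.
Total extraction: 10193/150 + 10243/150 = 136.24.

136.24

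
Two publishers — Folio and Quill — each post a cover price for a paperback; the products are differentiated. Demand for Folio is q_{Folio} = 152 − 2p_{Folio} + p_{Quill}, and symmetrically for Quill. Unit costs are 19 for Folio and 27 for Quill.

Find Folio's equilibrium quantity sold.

Folio's profit: π = (p_{Folio} − 19)(152 − 2p_{Folio} + p_{Quill}).
∂π/∂p_{Folio} = 190 − 4p_{Folio} + p_{Quill} = 0 ⇒ p_{Folio} = 47.5 + 0.25p_{Quill}.
Similarly p_{Quill} = 51.5 + 0.25p_{Folio}.
Plugging p_{Quill} into Folio's best response: p_{Folio} = 47.5 + 0.25(51.5 + 0.25p_{Folio}) ⇒ 0.9375p_{Folio} = 60.375, so p_{Folio} = 64.4.
Then p_{Quill} = 51.5 + 0.25·64.4 = 67.6.
q_{Folio} = 152 − 2·64.4 + 67.6 = 90.8.

90.8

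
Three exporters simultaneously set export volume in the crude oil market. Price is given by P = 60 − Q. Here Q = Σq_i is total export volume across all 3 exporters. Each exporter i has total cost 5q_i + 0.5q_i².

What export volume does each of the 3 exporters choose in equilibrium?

11

A representative exporter's profit is π_i = q_i(60 − Q) − 5q_i − 0.5q_i², with Q = q_i + Σ_{j≠i} q_j.
First-order condition: 55 − 3q_i − Σ_{j≠i} q_j = 0.
With identical exporters, set every q_j = q: then 55 − 3q − 2q = 0, i.e. q = 55/5 = 11.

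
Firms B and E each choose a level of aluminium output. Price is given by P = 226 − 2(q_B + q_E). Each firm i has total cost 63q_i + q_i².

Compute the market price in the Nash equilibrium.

144.5

Firm B's profit: π = q_B(226 − 2(q_B + q_E)) − 63q_B − q_B².
∂π/∂q_B = 163 − 6q_B − 2q_E = 0, so q_B = 163/6 − (1/3)q_E.
The game is symmetric, so in equilibrium q_E = q_B: the reaction function gives (4/3)q_B = 163/6, hence q_B = 20.375.
Equilibrium price: P = 226 − 2·40.75 = 144.5.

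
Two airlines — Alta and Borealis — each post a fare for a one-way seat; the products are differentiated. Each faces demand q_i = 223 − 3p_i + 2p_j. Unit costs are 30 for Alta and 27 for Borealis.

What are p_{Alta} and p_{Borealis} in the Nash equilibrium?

77.6875, 76.5625

Alta's profit: π = (p_{Alta} − 30)(223 − 3p_{Alta} + 2p_{Borealis}).
∂π/∂p_{Alta} = 313 − 6p_{Alta} + 2p_{Borealis} = 0 ⇒ p_{Alta} = 313/6 + (1/3)p_{Borealis}.
Similarly p_{Borealis} = 152/3 + (1/3)p_{Alta}.
Solving the two reaction functions simultaneously: (1 − (1/3)(1/3))p_{Alta} = 313/6 + (1/3)·(152/3), so (8/9)p_{Alta} = 1243/18 and p_{Alta} = 77.6875.
Then p_{Borealis} = 152/3 + (1/3)·77.6875 = 76.5625.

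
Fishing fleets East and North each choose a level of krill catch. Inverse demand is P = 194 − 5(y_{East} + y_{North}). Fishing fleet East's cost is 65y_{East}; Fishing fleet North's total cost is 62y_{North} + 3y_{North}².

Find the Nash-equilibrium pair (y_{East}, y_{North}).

10.4, 5

Fishing fleet East's profit: π = y_{East}(194 − 5(y_{East} + y_{North})) − 65y_{East}.
∂π/∂y_{East} = 129 − 10y_{East} − 5y_{North} = 0, so y_{East} = 12.9 − 0.5y_{North}.
For North: ∂π/∂y_{North} = 132 − 16y_{North} − 5y_{East} = 0 ⇒ y_{North} = 8.25 − 0.3125y_{East}.
Plugging y_{North} into East's best response: y_{East} = 12.9 − 0.5(8.25 − 0.3125y_{East}) ⇒ (27/32)y_{East} = 8.775, so y_{East} = 10.4.
Then y_{North} = 8.25 − 0.3125·10.4 = 5.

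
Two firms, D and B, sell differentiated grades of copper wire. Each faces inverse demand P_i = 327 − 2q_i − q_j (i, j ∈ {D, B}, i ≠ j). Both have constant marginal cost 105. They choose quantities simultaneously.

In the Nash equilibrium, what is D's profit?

3942.72

Firm D's profit: π = q_D(327 − 2q_D − q_B) − 105q_D.
∂π/∂q_D = 222 − 4q_D − q_B = 0 ⇒ q_D = 55.5 − 0.25q_B.
By symmetry q_B = q_D; substituting into the reaction function, 1.25q_D = 55.5 and q_D = 44.4.
P_D = 327 − 2·44.4 − 44.4 = 193.8.
Profit = (193.8 − 105)·44.4 = 3942.72.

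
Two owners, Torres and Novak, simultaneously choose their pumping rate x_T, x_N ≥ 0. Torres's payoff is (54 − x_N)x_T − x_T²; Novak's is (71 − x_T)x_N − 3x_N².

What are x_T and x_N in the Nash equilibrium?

23, 8

Expanding Torres's payoff: 54x_T − x_Nx_T − x_T².
∂π/∂x_T = 54 − x_N − 2x_T = 0, so x_T = 27 − 0.5x_N.
Likewise for Novak: x_N = 71/6 − (1/6)x_T.
Substituting the second reaction function into the first: x_T = 27 − 0.5(71/6 − (1/6)x_T), which gives (11/12)x_T = 253/12 ⇒ x_T = 23.
Then x_N = 71/6 − (1/6)·23 = 8.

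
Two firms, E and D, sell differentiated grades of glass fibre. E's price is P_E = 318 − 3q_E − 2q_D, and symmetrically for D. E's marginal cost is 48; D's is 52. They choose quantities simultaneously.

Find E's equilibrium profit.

Firm E's profit: π = q_E(318 − 3q_E − 2q_D) − 48q_E.
∂π/∂q_E = 270 − 6q_E − 2q_D = 0 ⇒ q_E = 45 − (1/3)q_D.
Similarly q_D = 133/3 − (1/3)q_E.
Substituting the second reaction function into the first: q_E = 45 − (1/3)(133/3 − (1/3)q_E), which gives (8/9)q_E = 272/9 ⇒ q_E = 34.
Then q_D = 133/3 − (1/3)·34 = 33.
P_E = 318 − 3·34 − 2·33 = 150.
Profit = (150 − 48)·34 = 3468.

3468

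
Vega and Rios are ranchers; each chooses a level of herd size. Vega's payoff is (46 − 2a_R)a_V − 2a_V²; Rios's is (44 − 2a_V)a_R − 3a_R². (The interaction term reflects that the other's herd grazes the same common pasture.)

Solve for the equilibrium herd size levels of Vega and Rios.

Expanding Vega's payoff: 46a_V − 2a_Ra_V − 2a_V².
∂π/∂a_V = 46 − 2a_R − 4a_V = 0, so a_V = 11.5 − 0.5a_R.
Likewise for Rios: a_R = 22/3 − (1/3)a_V.
Substituting the second reaction function into the first: a_V = 11.5 − 0.5(22/3 − (1/3)a_V), which gives (5/6)a_V = 47/6 ⇒ a_V = 9.4.
Then a_R = 22/3 − (1/3)·9.4 = 4.2.

9.4, 4.2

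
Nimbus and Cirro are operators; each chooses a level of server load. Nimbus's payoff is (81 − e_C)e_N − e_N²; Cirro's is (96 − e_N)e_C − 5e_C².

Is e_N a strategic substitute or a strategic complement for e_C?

strategic substitutes

Expanding Nimbus's payoff: 81e_N − e_Ce_N − e_N².
∂π/∂e_N = 81 − e_C − 2e_N = 0, so e_N = 40.5 − 0.5e_C.
The best-response slope de_N/de_C = −0.5 < 0: the reaction function is downward-sloping, so the choices are strategic substitutes.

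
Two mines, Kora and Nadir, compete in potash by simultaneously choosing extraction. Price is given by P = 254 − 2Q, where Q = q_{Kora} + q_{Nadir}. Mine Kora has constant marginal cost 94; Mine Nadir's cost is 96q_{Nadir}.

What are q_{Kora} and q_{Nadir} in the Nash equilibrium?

Mine Kora's profit: π = q_{Kora}(254 − 2(q_{Kora} + q_{Nadir})) − 94q_{Kora}.
∂π/∂q_{Kora} = 160 − 4q_{Kora} − 2q_{Nadir} = 0, so q_{Kora} = 40 − 0.5q_{Nadir}.
By the same steps for Nadir: q_{Nadir} = 39.5 − 0.5q_{Kora}.
Solving the two reaction functions simultaneously: (1 − (−0.5)(−0.5))q_{Kora} = 40 − 0.5·39.5, so 0.75q_{Kora} = 20.25 and q_{Kora} = 27.
Then q_{Nadir} = 39.5 − 0.5·27 = 26.

27, 26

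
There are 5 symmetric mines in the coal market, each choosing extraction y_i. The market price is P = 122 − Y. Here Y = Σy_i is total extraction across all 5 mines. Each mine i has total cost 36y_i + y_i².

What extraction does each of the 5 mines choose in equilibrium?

10.75

A representative mine's profit is π_i = y_i(122 − Y) − 36y_i − y_i², with Y = y_i + Σ_{j≠i} y_j.
First-order condition: 86 − 4y_i − Σ_{j≠i} y_j = 0.
With identical mines, set every y_j = y: then 86 − 4y − 4y = 0, i.e. y = 86/8 = 10.75.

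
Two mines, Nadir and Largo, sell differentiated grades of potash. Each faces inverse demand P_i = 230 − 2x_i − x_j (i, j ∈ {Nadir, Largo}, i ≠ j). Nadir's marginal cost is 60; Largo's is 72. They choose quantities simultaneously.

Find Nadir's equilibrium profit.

Mine Nadir's profit: π = x_{Nadir}(230 − 2x_{Nadir} − x_{Largo}) − 60x_{Nadir}.
∂π/∂x_{Nadir} = 170 − 4x_{Nadir} − x_{Largo} = 0 ⇒ x_{Nadir} = 42.5 − 0.25x_{Largo}.
Similarly x_{Largo} = 39.5 − 0.25x_{Nadir}.
Plugging x_{Largo} into Nadir's best response: x_{Nadir} = 42.5 − 0.25(39.5 − 0.25x_{Nadir}) ⇒ 0.9375x_{Nadir} = 32.625, so x_{Nadir} = 34.8.
Then x_{Largo} = 39.5 − 0.25·34.8 = 30.8.
P_{Nadir} = 230 − 2·34.8 − 30.8 = 129.6.
Profit = (129.6 − 60)·34.8 = 2422.08.

2422.08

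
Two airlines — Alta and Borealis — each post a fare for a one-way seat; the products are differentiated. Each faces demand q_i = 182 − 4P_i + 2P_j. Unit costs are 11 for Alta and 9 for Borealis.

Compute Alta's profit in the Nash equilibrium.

2787.84

Alta's profit: π = (P_{Alta} − 11)(182 − 4P_{Alta} + 2P_{Borealis}).
∂π/∂P_{Alta} = 226 − 8P_{Alta} + 2P_{Borealis} = 0 ⇒ P_{Alta} = 28.25 + 0.25P_{Borealis}.
Similarly P_{Borealis} = 27.25 + 0.25P_{Alta}.
Substituting the second reaction function into the first: P_{Alta} = 28.25 + 0.25(27.25 + 0.25P_{Alta}), which gives 0.9375P_{Alta} = 35.0625 ⇒ P_{Alta} = 37.4.
Then P_{Borealis} = 27.25 + 0.25·37.4 = 36.6.
q_{Alta} = 182 − 4·37.4 + 2·36.6 = 105.6.
Profit = (37.4 − 11)·105.6 = 2787.84.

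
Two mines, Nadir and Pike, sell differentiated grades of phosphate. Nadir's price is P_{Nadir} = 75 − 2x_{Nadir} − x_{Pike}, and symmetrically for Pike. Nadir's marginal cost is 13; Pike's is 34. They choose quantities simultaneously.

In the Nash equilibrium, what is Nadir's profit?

380.88

Mine Nadir's profit: π = x_{Nadir}(75 − 2x_{Nadir} − x_{Pike}) − 13x_{Nadir}.
∂π/∂x_{Nadir} = 62 − 4x_{Nadir} − x_{Pike} = 0 ⇒ x_{Nadir} = 15.5 − 0.25x_{Pike}.
Similarly x_{Pike} = 10.25 − 0.25x_{Nadir}.
Substituting the second reaction function into the first: x_{Nadir} = 15.5 − 0.25(10.25 − 0.25x_{Nadir}), which gives 0.9375x_{Nadir} = 12.9375 ⇒ x_{Nadir} = 13.8.
Then x_{Pike} = 10.25 − 0.25·13.8 = 6.8.
P_{Nadir} = 75 − 2·13.8 − 6.8 = 40.6.
Profit = (40.6 − 13)·13.8 = 380.88.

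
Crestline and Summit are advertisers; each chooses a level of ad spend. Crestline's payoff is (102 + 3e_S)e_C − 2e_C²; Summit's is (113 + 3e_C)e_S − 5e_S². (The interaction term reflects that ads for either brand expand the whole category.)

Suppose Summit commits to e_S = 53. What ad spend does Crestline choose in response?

65.25

Expanding Crestline's payoff: 102e_C + 3e_Se_C − 2e_C².
∂π/∂e_C = 102 + 3e_S − 4e_C = 0, so e_C = 25.5 + 0.75e_S.
At e_S = 53: e_C = 25.5 + 0.75·53 = 65.25.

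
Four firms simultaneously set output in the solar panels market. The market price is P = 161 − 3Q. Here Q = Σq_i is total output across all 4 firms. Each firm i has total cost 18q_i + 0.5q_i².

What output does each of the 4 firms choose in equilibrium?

A representative firm's profit is π_i = q_i(161 − 3Q) − 18q_i − 0.5q_i², with Q = q_i + Σ_{j≠i} q_j.
First-order condition: 143 − 7q_i − 3Σ_{j≠i} q_j = 0.
In a symmetric equilibrium every firm chooses the same q, so Σ_{j≠i} q_j = 3q. The condition becomes 143 − 16q = 0, giving q = 143/16 = 8.9375.

8.9375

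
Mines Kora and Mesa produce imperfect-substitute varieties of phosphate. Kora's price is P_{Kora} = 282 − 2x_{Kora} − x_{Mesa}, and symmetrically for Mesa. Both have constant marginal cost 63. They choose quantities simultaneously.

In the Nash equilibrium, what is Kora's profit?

3836.88

Mine Kora's profit: π = x_{Kora}(282 − 2x_{Kora} − x_{Mesa}) − 63x_{Kora}.
∂π/∂x_{Kora} = 219 − 4x_{Kora} − x_{Mesa} = 0 ⇒ x_{Kora} = 54.75 − 0.25x_{Mesa}.
By symmetry x_{Mesa} = x_{Kora}; substituting into the reaction function, 1.25x_{Kora} = 54.75 and x_{Kora} = 43.8.
P_{Kora} = 282 − 2·43.8 − 43.8 = 150.6.
Profit = (150.6 − 63)·43.8 = 3836.88.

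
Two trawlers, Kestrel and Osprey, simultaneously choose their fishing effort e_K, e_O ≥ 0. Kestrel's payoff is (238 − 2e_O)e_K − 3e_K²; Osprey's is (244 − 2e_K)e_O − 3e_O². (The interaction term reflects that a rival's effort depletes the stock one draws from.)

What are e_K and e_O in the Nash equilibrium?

29.375, 30.875

Expanding Kestrel's payoff: 238e_K − 2e_Oe_K − 3e_K².
∂π/∂e_K = 238 − 2e_O − 6e_K = 0, so e_K = 119/3 − (1/3)e_O.
Likewise for Osprey: e_O = 122/3 − (1/3)e_K.
Solving the two reaction functions simultaneously: (1 − (−1/3)(−1/3))e_K = 119/3 − (1/3)·(122/3), so (8/9)e_K = 235/9 and e_K = 29.375.
Then e_O = 122/3 − (1/3)·29.375 = 30.875.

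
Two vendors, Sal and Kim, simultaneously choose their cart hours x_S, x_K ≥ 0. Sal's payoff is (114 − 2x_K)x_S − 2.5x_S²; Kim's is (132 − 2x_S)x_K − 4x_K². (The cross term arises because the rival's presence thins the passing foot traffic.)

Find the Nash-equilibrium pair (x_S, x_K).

18, 12

Expanding Sal's payoff: 114x_S − 2x_Kx_S − 2.5x_S².
∂π/∂x_S = 114 − 2x_K − 5x_S = 0, so x_S = 22.8 − 0.4x_K.
Likewise for Kim: x_K = 16.5 − 0.25x_S.
Solving the two reaction functions simultaneously: (1 − (−0.4)(−0.25))x_S = 22.8 − 0.4·16.5, so 0.9x_S = 16.2 and x_S = 18.
Then x_K = 16.5 − 0.25·18 = 12.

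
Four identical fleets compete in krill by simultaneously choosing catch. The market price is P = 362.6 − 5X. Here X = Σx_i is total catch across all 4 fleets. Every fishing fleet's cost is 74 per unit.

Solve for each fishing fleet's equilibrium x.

11.544

A representative fishing fleet's profit is π_i = x_i(362.6 − 5X) − 74x_i, with X = x_i + Σ_{j≠i} x_j.
First-order condition: 288.6 − 10x_i − 5Σ_{j≠i} x_j = 0.
In a symmetric equilibrium every fishing fleet chooses the same x, so Σ_{j≠i} x_j = 3x. The condition becomes 288.6 − 25x = 0, giving x = 288.6/25 = 11.544.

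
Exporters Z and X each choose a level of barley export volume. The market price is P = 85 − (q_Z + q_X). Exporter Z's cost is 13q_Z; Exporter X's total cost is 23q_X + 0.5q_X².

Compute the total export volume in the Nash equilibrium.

41.2

Exporter Z's profit: π = q_Z(85 − (q_Z + q_X)) − 13q_Z.
∂π/∂q_Z = 72 − 2q_Z − q_X = 0, so q_Z = 36 − 0.5q_X.
For X: ∂π/∂q_X = 62 − 3q_X − q_Z = 0 ⇒ q_X = 62/3 − (1/3)q_Z.
Plugging q_X into Z's best response: q_Z = 36 − 0.5(62/3 − (1/3)q_Z) ⇒ (5/6)q_Z = 77/3, so q_Z = 30.8.
Then q_X = 62/3 − (1/3)·30.8 = 10.4.
Total export volume: 30.8 + 10.4 = 41.2.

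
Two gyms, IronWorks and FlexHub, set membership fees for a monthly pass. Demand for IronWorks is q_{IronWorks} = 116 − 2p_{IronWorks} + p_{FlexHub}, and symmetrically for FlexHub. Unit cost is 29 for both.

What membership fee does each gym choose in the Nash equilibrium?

58

IronWorks's profit: π = (p_{IronWorks} − 29)(116 − 2p_{IronWorks} + p_{FlexHub}).
∂π/∂p_{IronWorks} = 174 − 4p_{IronWorks} + p_{FlexHub} = 0 ⇒ p_{IronWorks} = 43.5 + 0.25p_{FlexHub}.
Setting p_{IronWorks} = p_{FlexHub} in the reaction function: p_{IronWorks} = 43.5 + 0.25p_{IronWorks}, so p_{IronWorks} = 43.5 / 0.75 = 58.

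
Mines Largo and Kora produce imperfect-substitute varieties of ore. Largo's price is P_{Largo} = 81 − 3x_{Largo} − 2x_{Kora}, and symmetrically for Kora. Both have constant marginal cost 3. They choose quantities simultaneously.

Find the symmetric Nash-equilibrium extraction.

Mine Largo's profit: π = x_{Largo}(81 − 3x_{Largo} − 2x_{Kora}) − 3x_{Largo}.
∂π/∂x_{Largo} = 78 − 6x_{Largo} − 2x_{Kora} = 0 ⇒ x_{Largo} = 13 − (1/3)x_{Kora}.
Setting x_{Largo} = x_{Kora} in the reaction function: x_{Largo} = 13 − (1/3)x_{Largo}, so x_{Largo} = 13 / (4/3) = 9.75.

9.75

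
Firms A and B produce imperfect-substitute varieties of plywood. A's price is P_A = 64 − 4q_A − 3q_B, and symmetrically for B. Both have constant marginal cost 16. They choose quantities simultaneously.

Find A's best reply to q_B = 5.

Firm A's profit: π = q_A(64 − 4q_A − 3q_B) − 16q_A.
∂π/∂q_A = 48 − 8q_A − 3q_B = 0 ⇒ q_A = 6 − 0.375q_B.
At q_B = 5: q_A = 6 − 0.375·5 = 4.125.

4.125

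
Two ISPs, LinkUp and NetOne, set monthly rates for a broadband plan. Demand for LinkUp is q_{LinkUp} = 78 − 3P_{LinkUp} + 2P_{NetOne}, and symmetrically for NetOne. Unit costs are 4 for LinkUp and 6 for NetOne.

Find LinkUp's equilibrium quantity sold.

LinkUp's profit: π = (P_{LinkUp} − 4)(78 − 3P_{LinkUp} + 2P_{NetOne}).
∂π/∂P_{LinkUp} = 90 − 6P_{LinkUp} + 2P_{NetOne} = 0 ⇒ P_{LinkUp} = 15 + (1/3)P_{NetOne}.
Similarly P_{NetOne} = 16 + (1/3)P_{LinkUp}.
Plugging P_{NetOne} into LinkUp's best response: P_{LinkUp} = 15 + (1/3)(16 + (1/3)P_{LinkUp}) ⇒ (8/9)P_{LinkUp} = 61/3, so P_{LinkUp} = 22.875.
Then P_{NetOne} = 16 + (1/3)·22.875 = 23.625.
q_{LinkUp} = 78 − 3·22.875 + 2·23.625 = 56.625.

56.625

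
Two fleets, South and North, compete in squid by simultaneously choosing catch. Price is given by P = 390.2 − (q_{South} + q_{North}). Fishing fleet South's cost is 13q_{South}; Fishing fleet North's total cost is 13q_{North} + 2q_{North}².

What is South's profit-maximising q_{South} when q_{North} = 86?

Fishing fleet South's profit: π = q_{South}(390.2 − (q_{South} + q_{North})) − 13q_{South}.
∂π/∂q_{South} = 377.2 − 2q_{South} − q_{North} = 0, so q_{South} = 188.6 − 0.5q_{North}.
At q_{North} = 86: q_{South} = 188.6 − 0.5·86 = 145.6.

145.6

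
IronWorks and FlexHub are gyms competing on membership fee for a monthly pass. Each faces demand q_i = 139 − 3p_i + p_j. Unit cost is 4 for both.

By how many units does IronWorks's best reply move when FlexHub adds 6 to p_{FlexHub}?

IronWorks's profit: π = (p_{IronWorks} − 4)(139 − 3p_{IronWorks} + p_{FlexHub}).
∂π/∂p_{IronWorks} = 151 − 6p_{IronWorks} + p_{FlexHub} = 0 ⇒ p_{IronWorks} = 151/6 + (1/6)p_{FlexHub}.
The reaction-function slope is 1/6, so a 6-unit rise in p_{FlexHub} moves p_{IronWorks} by 1/6 × 6 = 1. IronWorks's best response rises — the actions are strategic complements.

1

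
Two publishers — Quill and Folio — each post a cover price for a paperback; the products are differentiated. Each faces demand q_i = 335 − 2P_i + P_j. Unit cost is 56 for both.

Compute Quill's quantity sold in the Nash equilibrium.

Quill's profit: π = (P_{Quill} − 56)(335 − 2P_{Quill} + P_{Folio}).
∂π/∂P_{Quill} = 447 − 4P_{Quill} + P_{Folio} = 0 ⇒ P_{Quill} = 111.75 + 0.25P_{Folio}.
Setting P_{Quill} = P_{Folio} in the reaction function: P_{Quill} = 111.75 + 0.25P_{Quill}, so P_{Quill} = 111.75 / 0.75 = 149.
q_{Quill} = 335 − 2·149 + 149 = 186.

186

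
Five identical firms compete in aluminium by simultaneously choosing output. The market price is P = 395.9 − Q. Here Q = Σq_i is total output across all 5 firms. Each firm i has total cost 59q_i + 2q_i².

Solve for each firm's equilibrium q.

33.69

A representative firm's profit is π_i = q_i(395.9 − Q) − 59q_i − 2q_i², with Q = q_i + Σ_{j≠i} q_j.
First-order condition: 336.9 − 6q_i − Σ_{j≠i} q_j = 0.
In a symmetric equilibrium every firm chooses the same q, so Σ_{j≠i} q_j = 4q. The condition becomes 336.9 − 10q = 0, giving q = 336.9/10 = 33.69.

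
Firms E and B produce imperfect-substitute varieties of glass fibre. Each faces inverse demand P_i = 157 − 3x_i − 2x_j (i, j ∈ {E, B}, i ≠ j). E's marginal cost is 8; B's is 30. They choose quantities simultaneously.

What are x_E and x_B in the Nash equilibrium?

Firm E's profit: π = x_E(157 − 3x_E − 2x_B) − 8x_E.
∂π/∂x_E = 149 − 6x_E − 2x_B = 0 ⇒ x_E = 149/6 − (1/3)x_B.
Similarly x_B = 127/6 − (1/3)x_E.
Plugging x_B into E's best response: x_E = 149/6 − (1/3)(127/6 − (1/3)x_E) ⇒ (8/9)x_E = 160/9, so x_E = 20.
Then x_B = 127/6 − (1/3)·20 = 14.5.

20, 14.5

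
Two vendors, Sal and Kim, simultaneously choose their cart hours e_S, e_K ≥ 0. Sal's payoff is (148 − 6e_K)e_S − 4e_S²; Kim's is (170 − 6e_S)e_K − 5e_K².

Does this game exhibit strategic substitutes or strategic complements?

Expanding Sal's payoff: 148e_S − 6e_Ke_S − 4e_S².
∂π/∂e_S = 148 − 6e_K − 8e_S = 0, so e_S = 18.5 − 0.75e_K.
The best-response slope de_S/de_K = −0.75 < 0: the reaction function is downward-sloping, so the choices are strategic substitutes.

strategic substitutes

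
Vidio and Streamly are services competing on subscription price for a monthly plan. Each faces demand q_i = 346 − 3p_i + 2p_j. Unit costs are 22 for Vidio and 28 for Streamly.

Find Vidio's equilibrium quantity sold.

246.375

Vidio's profit: π = (p_{Vidio} − 22)(346 − 3p_{Vidio} + 2p_{Streamly}).
∂π/∂p_{Vidio} = 412 − 6p_{Vidio} + 2p_{Streamly} = 0 ⇒ p_{Vidio} = 206/3 + (1/3)p_{Streamly}.
Similarly p_{Streamly} = 215/3 + (1/3)p_{Vidio}.
Substituting the second reaction function into the first: p_{Vidio} = 206/3 + (1/3)(215/3 + (1/3)p_{Vidio}), which gives (8/9)p_{Vidio} = 833/9 ⇒ p_{Vidio} = 104.125.
Then p_{Streamly} = 215/3 + (1/3)·104.125 = 106.375.
q_{Vidio} = 346 − 3·104.125 + 2·106.375 = 246.375.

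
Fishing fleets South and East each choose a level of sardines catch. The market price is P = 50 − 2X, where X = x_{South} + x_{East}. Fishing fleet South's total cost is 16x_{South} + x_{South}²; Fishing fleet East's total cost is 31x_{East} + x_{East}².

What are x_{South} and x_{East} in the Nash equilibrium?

5.1875, 1.4375

Fishing fleet South's profit: π = x_{South}(50 − 2(x_{South} + x_{East})) − 16x_{South} − x_{South}².
∂π/∂x_{South} = 34 − 6x_{South} − 2x_{East} = 0, so x_{South} = 17/3 − (1/3)x_{East}.
By the same steps for East: x_{East} = 19/6 − (1/3)x_{South}.
Solving the two reaction functions simultaneously: (1 − (−1/3)(−1/3))x_{South} = 17/3 − (1/3)·(19/6), so (8/9)x_{South} = 83/18 and x_{South} = 5.1875.
Then x_{East} = 19/6 − (1/3)·5.1875 = 1.4375.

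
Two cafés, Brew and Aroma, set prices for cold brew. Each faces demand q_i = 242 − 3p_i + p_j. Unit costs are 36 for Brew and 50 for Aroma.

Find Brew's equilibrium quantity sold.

Brew's profit: π = (p_{Brew} − 36)(242 − 3p_{Brew} + p_{Aroma}).
∂π/∂p_{Brew} = 350 − 6p_{Brew} + p_{Aroma} = 0 ⇒ p_{Brew} = 175/3 + (1/6)p_{Aroma}.
Similarly p_{Aroma} = 196/3 + (1/6)p_{Brew}.
Substituting the second reaction function into the first: p_{Brew} = 175/3 + (1/6)(196/3 + (1/6)p_{Brew}), which gives (35/36)p_{Brew} = 623/9 ⇒ p_{Brew} = 71.2.
Then p_{Aroma} = 196/3 + (1/6)·71.2 = 77.2.
q_{Brew} = 242 − 3·71.2 + 77.2 = 105.6.

105.6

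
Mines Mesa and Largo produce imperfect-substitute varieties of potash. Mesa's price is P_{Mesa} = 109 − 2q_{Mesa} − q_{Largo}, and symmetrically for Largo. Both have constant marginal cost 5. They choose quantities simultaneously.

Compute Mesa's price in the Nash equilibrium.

Mine Mesa's profit: π = q_{Mesa}(109 − 2q_{Mesa} − q_{Largo}) − 5q_{Mesa}.
∂π/∂q_{Mesa} = 104 − 4q_{Mesa} − q_{Largo} = 0 ⇒ q_{Mesa} = 26 − 0.25q_{Largo}.
The game is symmetric, so in equilibrium q_{Largo} = q_{Mesa}: the reaction function gives 1.25q_{Mesa} = 26, hence q_{Mesa} = 20.8.
P_{Mesa} = 109 − 2·20.8 − 20.8 = 46.6.

46.6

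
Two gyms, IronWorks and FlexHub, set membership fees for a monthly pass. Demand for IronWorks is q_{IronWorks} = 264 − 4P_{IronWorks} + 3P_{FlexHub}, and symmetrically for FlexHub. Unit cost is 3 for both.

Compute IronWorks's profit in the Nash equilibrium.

10899.36

IronWorks's profit: π = (P_{IronWorks} − 3)(264 − 4P_{IronWorks} + 3P_{FlexHub}).
∂π/∂P_{IronWorks} = 276 − 8P_{IronWorks} + 3P_{FlexHub} = 0 ⇒ P_{IronWorks} = 34.5 + 0.375P_{FlexHub}.
Setting P_{IronWorks} = P_{FlexHub} in the reaction function: P_{IronWorks} = 34.5 + 0.375P_{IronWorks}, so P_{IronWorks} = 34.5 / 0.625 = 55.2.
q_{IronWorks} = 264 − 4·55.2 + 3·55.2 = 208.8.
Profit = (55.2 − 3)·208.8 = 10899.36.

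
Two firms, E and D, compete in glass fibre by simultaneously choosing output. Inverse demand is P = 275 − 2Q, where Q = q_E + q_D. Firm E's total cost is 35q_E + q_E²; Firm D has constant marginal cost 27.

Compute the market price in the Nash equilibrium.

127.8

Firm E's profit: π = q_E(275 − 2(q_E + q_D)) − 35q_E − q_E².
∂π/∂q_E = 240 − 6q_E − 2q_D = 0, so q_E = 40 − (1/3)q_D.
For D: ∂π/∂q_D = 248 − 4q_D − 2q_E = 0 ⇒ q_D = 62 − 0.5q_E.
Substituting the second reaction function into the first: q_E = 40 − (1/3)(62 − 0.5q_E), which gives (5/6)q_E = 58/3 ⇒ q_E = 23.2.
Then q_D = 62 − 0.5·23.2 = 50.4.
Equilibrium price: P = 275 − 2·73.6 = 127.8.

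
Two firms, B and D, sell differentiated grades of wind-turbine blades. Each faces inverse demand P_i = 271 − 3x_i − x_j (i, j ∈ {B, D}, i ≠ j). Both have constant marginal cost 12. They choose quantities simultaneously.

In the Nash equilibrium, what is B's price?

123

Firm B's profit: π = x_B(271 − 3x_B − x_D) − 12x_B.
∂π/∂x_B = 259 − 6x_B − x_D = 0 ⇒ x_B = 259/6 − (1/6)x_D.
Setting x_B = x_D in the reaction function: x_B = 259/6 − (1/6)x_B, so x_B = (259/6) / (7/6) = 37.
P_B = 271 − 3·37 − 37 = 123.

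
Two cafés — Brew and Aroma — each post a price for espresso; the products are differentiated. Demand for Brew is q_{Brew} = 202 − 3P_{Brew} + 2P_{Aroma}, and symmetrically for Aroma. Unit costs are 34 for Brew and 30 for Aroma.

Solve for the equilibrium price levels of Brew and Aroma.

Brew's profit: π = (P_{Brew} − 34)(202 − 3P_{Brew} + 2P_{Aroma}).
∂π/∂P_{Brew} = 304 − 6P_{Brew} + 2P_{Aroma} = 0 ⇒ P_{Brew} = 152/3 + (1/3)P_{Aroma}.
Similarly P_{Aroma} = 146/3 + (1/3)P_{Brew}.
Solving the two reaction functions simultaneously: (1 − (1/3)(1/3))P_{Brew} = 152/3 + (1/3)·(146/3), so (8/9)P_{Brew} = 602/9 and P_{Brew} = 75.25.
Then P_{Aroma} = 146/3 + (1/3)·75.25 = 73.75.

75.25, 73.75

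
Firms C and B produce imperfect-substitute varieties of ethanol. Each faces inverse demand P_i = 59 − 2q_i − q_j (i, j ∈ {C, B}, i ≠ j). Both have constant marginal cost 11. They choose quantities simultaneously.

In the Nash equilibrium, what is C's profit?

Firm C's profit: π = q_C(59 − 2q_C − q_B) − 11q_C.
∂π/∂q_C = 48 − 4q_C − q_B = 0 ⇒ q_C = 12 − 0.25q_B.
Setting q_C = q_B in the reaction function: q_C = 12 − 0.25q_C, so q_C = 12 / 1.25 = 9.6.
P_C = 59 − 2·9.6 − 9.6 = 30.2.
Profit = (30.2 − 11)·9.6 = 184.32.

184.32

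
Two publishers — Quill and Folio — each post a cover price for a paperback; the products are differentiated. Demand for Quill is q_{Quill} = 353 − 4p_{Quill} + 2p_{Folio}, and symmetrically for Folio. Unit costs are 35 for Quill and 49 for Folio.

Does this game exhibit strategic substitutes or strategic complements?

strategic complements

Quill's profit: π = (p_{Quill} − 35)(353 − 4p_{Quill} + 2p_{Folio}).
∂π/∂p_{Quill} = 493 − 8p_{Quill} + 2p_{Folio} = 0 ⇒ p_{Quill} = 61.625 + 0.25p_{Folio}.
The best-response slope dp_{Quill}/dp_{Folio} = 0.25 > 0: the reaction function is upward-sloping, so the choices are strategic complements.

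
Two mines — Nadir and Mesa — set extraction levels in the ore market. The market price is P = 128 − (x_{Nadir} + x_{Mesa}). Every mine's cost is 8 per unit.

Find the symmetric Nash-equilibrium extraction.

Mine Nadir's profit: π = x_{Nadir}(128 − (x_{Nadir} + x_{Mesa})) − 8x_{Nadir}.
∂π/∂x_{Nadir} = 120 − 2x_{Nadir} − x_{Mesa} = 0, so x_{Nadir} = 60 − 0.5x_{Mesa}.
Setting x_{Nadir} = x_{Mesa} in the reaction function: x_{Nadir} = 60 − 0.5x_{Nadir}, so x_{Nadir} = 60 / 1.5 = 40.

40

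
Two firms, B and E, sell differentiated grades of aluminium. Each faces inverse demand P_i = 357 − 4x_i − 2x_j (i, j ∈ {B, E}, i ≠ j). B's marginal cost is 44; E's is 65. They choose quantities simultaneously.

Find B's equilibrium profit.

4096

Firm B's profit: π = x_B(357 − 4x_B − 2x_E) − 44x_B.
∂π/∂x_B = 313 − 8x_B − 2x_E = 0 ⇒ x_B = 39.125 − 0.25x_E.
Similarly x_E = 36.5 − 0.25x_B.
Substituting the second reaction function into the first: x_B = 39.125 − 0.25(36.5 − 0.25x_B), which gives 0.9375x_B = 30 ⇒ x_B = 32.
Then x_E = 36.5 − 0.25·32 = 28.5.
P_B = 357 − 4·32 − 2·28.5 = 172.
Profit = (172 − 44)·32 = 4096.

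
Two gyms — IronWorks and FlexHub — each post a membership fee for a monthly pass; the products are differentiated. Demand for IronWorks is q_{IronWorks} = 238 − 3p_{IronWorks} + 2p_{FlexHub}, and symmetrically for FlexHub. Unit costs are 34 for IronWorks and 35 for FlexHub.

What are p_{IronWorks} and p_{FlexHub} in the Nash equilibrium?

85.1875, 85.5625

IronWorks's profit: π = (p_{IronWorks} − 34)(238 − 3p_{IronWorks} + 2p_{FlexHub}).
∂π/∂p_{IronWorks} = 340 − 6p_{IronWorks} + 2p_{FlexHub} = 0 ⇒ p_{IronWorks} = 170/3 + (1/3)p_{FlexHub}.
Similarly p_{FlexHub} = 343/6 + (1/3)p_{IronWorks}.
Substituting the second reaction function into the first: p_{IronWorks} = 170/3 + (1/3)(343/6 + (1/3)p_{IronWorks}), which gives (8/9)p_{IronWorks} = 1363/18 ⇒ p_{IronWorks} = 85.1875.
Then p_{FlexHub} = 343/6 + (1/3)·85.1875 = 85.5625.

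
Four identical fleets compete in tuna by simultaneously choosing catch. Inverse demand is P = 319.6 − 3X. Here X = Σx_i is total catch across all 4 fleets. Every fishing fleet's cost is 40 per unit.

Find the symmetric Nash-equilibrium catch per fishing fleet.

18.64

A representative fishing fleet's profit is π_i = x_i(319.6 − 3X) − 40x_i, with X = x_i + Σ_{j≠i} x_j.
First-order condition: 279.6 − 6x_i − 3Σ_{j≠i} x_j = 0.
Imposing symmetry (x_j = x for all j) turns Σ_{j≠i} x_j into 3x, so 279.6 = 15x and x = 18.64.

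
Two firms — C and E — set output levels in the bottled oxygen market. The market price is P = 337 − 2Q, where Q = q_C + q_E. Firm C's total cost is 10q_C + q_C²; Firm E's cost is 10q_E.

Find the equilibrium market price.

Firm C's profit: π = q_C(337 − 2(q_C + q_E)) − 10q_C − q_C².
∂π/∂q_C = 327 − 6q_C − 2q_E = 0, so q_C = 54.5 − (1/3)q_E.
For E: ∂π/∂q_E = 327 − 4q_E − 2q_C = 0 ⇒ q_E = 81.75 − 0.5q_C.
Plugging q_E into C's best response: q_C = 54.5 − (1/3)(81.75 − 0.5q_C) ⇒ (5/6)q_C = 27.25, so q_C = 32.7.
Then q_E = 81.75 − 0.5·32.7 = 65.4.
Equilibrium price: P = 337 − 2·98.1 = 140.8.

140.8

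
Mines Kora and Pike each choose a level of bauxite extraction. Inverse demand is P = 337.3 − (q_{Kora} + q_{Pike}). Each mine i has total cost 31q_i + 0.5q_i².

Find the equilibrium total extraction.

Mine Kora's profit: π = q_{Kora}(337.3 − (q_{Kora} + q_{Pike})) − 31q_{Kora} − 0.5q_{Kora}².
∂π/∂q_{Kora} = 306.3 − 3q_{Kora} − q_{Pike} = 0, so q_{Kora} = 102.1 − (1/3)q_{Pike}.
The game is symmetric, so in equilibrium q_{Pike} = q_{Kora}: the reaction function gives (4/3)q_{Kora} = 102.1, hence q_{Kora} = 76.575.
Total extraction: 76.575 + 76.575 = 153.15.

153.15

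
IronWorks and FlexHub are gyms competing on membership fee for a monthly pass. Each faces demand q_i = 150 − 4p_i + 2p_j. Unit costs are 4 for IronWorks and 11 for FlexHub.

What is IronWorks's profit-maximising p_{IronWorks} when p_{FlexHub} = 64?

IronWorks's profit: π = (p_{IronWorks} − 4)(150 − 4p_{IronWorks} + 2p_{FlexHub}).
∂π/∂p_{IronWorks} = 166 − 8p_{IronWorks} + 2p_{FlexHub} = 0 ⇒ p_{IronWorks} = 20.75 + 0.25p_{FlexHub}.
At p_{FlexHub} = 64: p_{IronWorks} = 20.75 + 0.25·64 = 36.75.

36.75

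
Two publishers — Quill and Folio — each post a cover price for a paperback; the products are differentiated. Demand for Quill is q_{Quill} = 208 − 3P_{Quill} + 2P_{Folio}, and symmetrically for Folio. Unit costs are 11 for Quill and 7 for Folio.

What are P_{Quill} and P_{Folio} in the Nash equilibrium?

59.5, 58

Quill's profit: π = (P_{Quill} − 11)(208 − 3P_{Quill} + 2P_{Folio}).
∂π/∂P_{Quill} = 241 − 6P_{Quill} + 2P_{Folio} = 0 ⇒ P_{Quill} = 241/6 + (1/3)P_{Folio}.
Similarly P_{Folio} = 229/6 + (1/3)P_{Quill}.
Substituting the second reaction function into the first: P_{Quill} = 241/6 + (1/3)(229/6 + (1/3)P_{Quill}), which gives (8/9)P_{Quill} = 476/9 ⇒ P_{Quill} = 59.5.
Then P_{Folio} = 229/6 + (1/3)·59.5 = 58.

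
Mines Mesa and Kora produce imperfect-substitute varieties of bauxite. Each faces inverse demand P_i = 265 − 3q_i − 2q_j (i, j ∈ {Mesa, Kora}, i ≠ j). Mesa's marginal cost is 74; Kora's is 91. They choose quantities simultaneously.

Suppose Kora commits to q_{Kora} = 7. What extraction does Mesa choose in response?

Mine Mesa's profit: π = q_{Mesa}(265 − 3q_{Mesa} − 2q_{Kora}) − 74q_{Mesa}.
∂π/∂q_{Mesa} = 191 − 6q_{Mesa} − 2q_{Kora} = 0 ⇒ q_{Mesa} = 191/6 − (1/3)q_{Kora}.
At q_{Kora} = 7: q_{Mesa} = 191/6 − (1/3)·7 = 29.5.

29.5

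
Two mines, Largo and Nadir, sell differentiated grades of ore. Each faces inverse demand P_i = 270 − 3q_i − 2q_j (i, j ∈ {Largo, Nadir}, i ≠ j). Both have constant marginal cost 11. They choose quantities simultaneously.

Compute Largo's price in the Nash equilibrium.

108.125

Mine Largo's profit: π = q_{Largo}(270 − 3q_{Largo} − 2q_{Nadir}) − 11q_{Largo}.
∂π/∂q_{Largo} = 259 − 6q_{Largo} − 2q_{Nadir} = 0 ⇒ q_{Largo} = 259/6 − (1/3)q_{Nadir}.
By symmetry q_{Nadir} = q_{Largo}; substituting into the reaction function, (4/3)q_{Largo} = 259/6 and q_{Largo} = 32.375.
P_{Largo} = 270 − 3·32.375 − 2·32.375 = 108.125.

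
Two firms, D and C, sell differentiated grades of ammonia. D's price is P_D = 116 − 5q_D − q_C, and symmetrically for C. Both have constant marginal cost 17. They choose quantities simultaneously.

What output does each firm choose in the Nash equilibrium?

9

Firm D's profit: π = q_D(116 − 5q_D − q_C) − 17q_D.
∂π/∂q_D = 99 − 10q_D − q_C = 0 ⇒ q_D = 9.9 − 0.1q_C.
Setting q_D = q_C in the reaction function: q_D = 9.9 − 0.1q_D, so q_D = 9.9 / 1.1 = 9.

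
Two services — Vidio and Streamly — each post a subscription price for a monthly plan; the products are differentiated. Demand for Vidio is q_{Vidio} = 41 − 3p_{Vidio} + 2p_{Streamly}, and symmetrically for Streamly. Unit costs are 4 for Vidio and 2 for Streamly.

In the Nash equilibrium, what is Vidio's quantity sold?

Vidio's profit: π = (p_{Vidio} − 4)(41 − 3p_{Vidio} + 2p_{Streamly}).
∂π/∂p_{Vidio} = 53 − 6p_{Vidio} + 2p_{Streamly} = 0 ⇒ p_{Vidio} = 53/6 + (1/3)p_{Streamly}.
Similarly p_{Streamly} = 47/6 + (1/3)p_{Vidio}.
Plugging p_{Streamly} into Vidio's best response: p_{Vidio} = 53/6 + (1/3)(47/6 + (1/3)p_{Vidio}) ⇒ (8/9)p_{Vidio} = 103/9, so p_{Vidio} = 12.875.
Then p_{Streamly} = 47/6 + (1/3)·12.875 = 12.125.
q_{Vidio} = 41 − 3·12.875 + 2·12.125 = 26.625.

26.625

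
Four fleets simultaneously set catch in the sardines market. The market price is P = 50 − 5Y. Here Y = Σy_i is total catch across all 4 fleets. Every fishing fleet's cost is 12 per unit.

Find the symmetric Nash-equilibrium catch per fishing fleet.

A representative fishing fleet's profit is π_i = y_i(50 − 5Y) − 12y_i, with Y = y_i + Σ_{j≠i} y_j.
First-order condition: 38 − 10y_i − 5Σ_{j≠i} y_j = 0.
In a symmetric equilibrium every fishing fleet chooses the same y, so Σ_{j≠i} y_j = 3y. The condition becomes 38 − 25y = 0, giving y = 38/25 = 1.52.

1.52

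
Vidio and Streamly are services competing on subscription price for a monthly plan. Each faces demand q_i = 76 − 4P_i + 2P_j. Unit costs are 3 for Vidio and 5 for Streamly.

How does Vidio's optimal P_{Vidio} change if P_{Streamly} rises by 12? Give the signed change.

3

Vidio's profit: π = (P_{Vidio} − 3)(76 − 4P_{Vidio} + 2P_{Streamly}).
∂π/∂P_{Vidio} = 88 − 8P_{Vidio} + 2P_{Streamly} = 0 ⇒ P_{Vidio} = 11 + 0.25P_{Streamly}.
The reaction-function slope is 0.25, so a 12-unit rise in P_{Streamly} moves P_{Vidio} by 0.25 × 12 = 3. Vidio's best response rises — the actions are strategic complements.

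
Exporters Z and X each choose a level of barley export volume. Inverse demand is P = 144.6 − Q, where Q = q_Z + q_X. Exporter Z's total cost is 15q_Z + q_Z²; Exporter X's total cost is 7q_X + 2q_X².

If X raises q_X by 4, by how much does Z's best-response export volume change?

Exporter Z's profit: π = q_Z(144.6 − (q_Z + q_X)) − 15q_Z − q_Z².
∂π/∂q_Z = 129.6 − 4q_Z − q_X = 0, so q_Z = 32.4 − 0.25q_X.
The reaction-function slope is −0.25, so a 4-unit rise in q_X moves q_Z by −0.25 × 4 = −1. Z's best response falls — the actions are strategic substitutes.

-1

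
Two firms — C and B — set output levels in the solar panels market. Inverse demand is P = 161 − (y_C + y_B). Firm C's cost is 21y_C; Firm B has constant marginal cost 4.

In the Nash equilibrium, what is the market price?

62

Firm C's profit: π = y_C(161 − (y_C + y_B)) − 21y_C.
∂π/∂y_C = 140 − 2y_C − y_B = 0, so y_C = 70 − 0.5y_B.
By the same steps for B: y_B = 78.5 − 0.5y_C.
Solving the two reaction functions simultaneously: (1 − (−0.5)(−0.5))y_C = 70 − 0.5·78.5, so 0.75y_C = 30.75 and y_C = 41.
Then y_B = 78.5 − 0.5·41 = 58.
Equilibrium price: P = 161 − 99 = 62.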